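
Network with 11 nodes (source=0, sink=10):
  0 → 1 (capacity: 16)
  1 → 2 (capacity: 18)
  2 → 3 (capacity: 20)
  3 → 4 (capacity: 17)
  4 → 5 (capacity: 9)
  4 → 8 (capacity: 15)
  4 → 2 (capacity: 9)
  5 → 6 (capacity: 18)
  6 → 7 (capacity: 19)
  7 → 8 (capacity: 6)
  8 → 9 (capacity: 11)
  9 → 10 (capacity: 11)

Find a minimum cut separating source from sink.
Min cut value = 11, edges: (9,10)

Min cut value: 11
Partition: S = [0, 1, 2, 3, 4, 5, 6, 7, 8, 9], T = [10]
Cut edges: (9,10)

By max-flow min-cut theorem, max flow = min cut = 11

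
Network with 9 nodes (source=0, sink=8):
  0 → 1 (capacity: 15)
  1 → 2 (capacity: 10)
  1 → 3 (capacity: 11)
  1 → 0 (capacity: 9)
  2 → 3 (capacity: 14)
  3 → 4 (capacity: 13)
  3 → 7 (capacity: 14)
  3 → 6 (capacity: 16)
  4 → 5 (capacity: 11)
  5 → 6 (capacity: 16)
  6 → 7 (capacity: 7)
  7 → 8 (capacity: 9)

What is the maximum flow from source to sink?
Maximum flow = 9

Max flow: 9

Flow assignment:
  0 → 1: 9/15
  1 → 2: 4/10
  1 → 3: 5/11
  2 → 3: 4/14
  3 → 7: 9/14
  7 → 8: 9/9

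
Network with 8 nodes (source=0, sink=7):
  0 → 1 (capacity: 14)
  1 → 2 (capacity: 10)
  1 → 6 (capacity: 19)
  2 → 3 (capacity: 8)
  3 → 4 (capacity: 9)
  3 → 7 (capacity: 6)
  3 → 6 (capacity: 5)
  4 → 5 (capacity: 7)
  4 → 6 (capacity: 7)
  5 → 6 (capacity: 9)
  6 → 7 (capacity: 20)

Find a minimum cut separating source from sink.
Min cut value = 14, edges: (0,1)

Min cut value: 14
Partition: S = [0], T = [1, 2, 3, 4, 5, 6, 7]
Cut edges: (0,1)

By max-flow min-cut theorem, max flow = min cut = 14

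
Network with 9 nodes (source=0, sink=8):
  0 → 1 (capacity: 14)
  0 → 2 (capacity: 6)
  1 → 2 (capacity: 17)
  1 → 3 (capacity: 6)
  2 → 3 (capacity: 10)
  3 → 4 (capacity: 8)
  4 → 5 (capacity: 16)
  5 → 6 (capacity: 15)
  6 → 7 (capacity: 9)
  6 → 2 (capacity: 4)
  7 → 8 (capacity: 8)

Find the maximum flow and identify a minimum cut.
Max flow = 8, Min cut edges: (7,8)

Maximum flow: 8
Minimum cut: (7,8)
Partition: S = [0, 1, 2, 3, 4, 5, 6, 7], T = [8]

Max-flow min-cut theorem verified: both equal 8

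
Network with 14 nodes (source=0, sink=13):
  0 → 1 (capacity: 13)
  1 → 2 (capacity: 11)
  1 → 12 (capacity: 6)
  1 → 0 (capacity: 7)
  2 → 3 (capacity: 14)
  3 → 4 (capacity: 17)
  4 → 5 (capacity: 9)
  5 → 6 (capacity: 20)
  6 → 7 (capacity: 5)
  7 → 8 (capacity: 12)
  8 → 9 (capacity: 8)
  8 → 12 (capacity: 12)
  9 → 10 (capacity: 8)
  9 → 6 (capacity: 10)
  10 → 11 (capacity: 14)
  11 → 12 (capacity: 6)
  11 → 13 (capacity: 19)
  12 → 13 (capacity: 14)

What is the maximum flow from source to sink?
Maximum flow = 11

Max flow: 11

Flow assignment:
  0 → 1: 11/13
  1 → 2: 5/11
  1 → 12: 6/6
  2 → 3: 5/14
  3 → 4: 5/17
  4 → 5: 5/9
  5 → 6: 5/20
  6 → 7: 5/5
  7 → 8: 5/12
  8 → 12: 5/12
  12 → 13: 11/14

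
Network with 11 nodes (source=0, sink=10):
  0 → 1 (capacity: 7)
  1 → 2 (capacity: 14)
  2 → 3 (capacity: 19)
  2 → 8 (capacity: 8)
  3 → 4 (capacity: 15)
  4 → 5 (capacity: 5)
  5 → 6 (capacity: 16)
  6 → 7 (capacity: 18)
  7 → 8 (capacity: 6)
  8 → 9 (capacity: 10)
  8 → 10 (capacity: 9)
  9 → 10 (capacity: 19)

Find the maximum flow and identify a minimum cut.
Max flow = 7, Min cut edges: (0,1)

Maximum flow: 7
Minimum cut: (0,1)
Partition: S = [0], T = [1, 2, 3, 4, 5, 6, 7, 8, 9, 10]

Max-flow min-cut theorem verified: both equal 7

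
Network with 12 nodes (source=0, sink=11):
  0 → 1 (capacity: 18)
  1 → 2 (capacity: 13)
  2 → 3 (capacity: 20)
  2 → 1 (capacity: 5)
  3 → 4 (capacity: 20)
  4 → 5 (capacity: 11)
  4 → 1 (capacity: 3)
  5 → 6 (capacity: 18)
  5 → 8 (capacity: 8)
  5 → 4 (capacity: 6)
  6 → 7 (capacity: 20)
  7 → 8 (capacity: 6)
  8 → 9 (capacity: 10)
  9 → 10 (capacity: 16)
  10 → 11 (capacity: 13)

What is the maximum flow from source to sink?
Maximum flow = 10

Max flow: 10

Flow assignment:
  0 → 1: 10/18
  1 → 2: 11/13
  2 → 3: 11/20
  3 → 4: 11/20
  4 → 5: 10/11
  4 → 1: 1/3
  5 → 6: 3/18
  5 → 8: 7/8
  6 → 7: 3/20
  7 → 8: 3/6
  8 → 9: 10/10
  9 → 10: 10/16
  10 → 11: 10/13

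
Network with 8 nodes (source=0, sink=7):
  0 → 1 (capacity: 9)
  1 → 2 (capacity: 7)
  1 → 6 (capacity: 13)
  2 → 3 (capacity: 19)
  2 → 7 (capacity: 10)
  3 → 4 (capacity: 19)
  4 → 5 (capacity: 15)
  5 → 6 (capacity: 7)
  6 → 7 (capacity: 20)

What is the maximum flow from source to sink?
Maximum flow = 9

Max flow: 9

Flow assignment:
  0 → 1: 9/9
  1 → 2: 7/7
  1 → 6: 2/13
  2 → 7: 7/10
  6 → 7: 2/20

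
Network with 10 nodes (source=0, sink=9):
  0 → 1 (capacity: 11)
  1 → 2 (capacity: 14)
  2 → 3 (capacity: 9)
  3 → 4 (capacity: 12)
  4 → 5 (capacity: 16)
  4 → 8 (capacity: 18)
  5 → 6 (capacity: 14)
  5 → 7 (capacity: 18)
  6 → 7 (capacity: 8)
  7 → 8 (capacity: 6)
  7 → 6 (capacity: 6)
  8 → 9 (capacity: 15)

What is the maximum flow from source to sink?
Maximum flow = 9

Max flow: 9

Flow assignment:
  0 → 1: 9/11
  1 → 2: 9/14
  2 → 3: 9/9
  3 → 4: 9/12
  4 → 8: 9/18
  8 → 9: 9/15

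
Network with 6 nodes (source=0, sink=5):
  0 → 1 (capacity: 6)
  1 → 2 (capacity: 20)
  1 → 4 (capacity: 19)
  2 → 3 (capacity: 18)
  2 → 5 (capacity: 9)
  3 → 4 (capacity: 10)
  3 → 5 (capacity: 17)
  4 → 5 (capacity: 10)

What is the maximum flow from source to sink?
Maximum flow = 6

Max flow: 6

Flow assignment:
  0 → 1: 6/6
  1 → 2: 6/20
  2 → 5: 6/9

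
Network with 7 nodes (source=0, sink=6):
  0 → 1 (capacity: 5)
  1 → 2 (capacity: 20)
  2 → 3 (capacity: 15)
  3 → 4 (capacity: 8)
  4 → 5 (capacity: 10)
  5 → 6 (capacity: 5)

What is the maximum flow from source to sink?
Maximum flow = 5

Max flow: 5

Flow assignment:
  0 → 1: 5/5
  1 → 2: 5/20
  2 → 3: 5/15
  3 → 4: 5/8
  4 → 5: 5/10
  5 → 6: 5/5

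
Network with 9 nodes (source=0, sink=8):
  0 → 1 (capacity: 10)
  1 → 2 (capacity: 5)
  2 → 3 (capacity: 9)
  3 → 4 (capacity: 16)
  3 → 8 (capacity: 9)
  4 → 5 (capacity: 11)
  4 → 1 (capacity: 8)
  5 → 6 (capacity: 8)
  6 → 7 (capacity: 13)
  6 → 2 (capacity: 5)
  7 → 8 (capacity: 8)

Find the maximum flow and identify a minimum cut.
Max flow = 5, Min cut edges: (1,2)

Maximum flow: 5
Minimum cut: (1,2)
Partition: S = [0, 1], T = [2, 3, 4, 5, 6, 7, 8]

Max-flow min-cut theorem verified: both equal 5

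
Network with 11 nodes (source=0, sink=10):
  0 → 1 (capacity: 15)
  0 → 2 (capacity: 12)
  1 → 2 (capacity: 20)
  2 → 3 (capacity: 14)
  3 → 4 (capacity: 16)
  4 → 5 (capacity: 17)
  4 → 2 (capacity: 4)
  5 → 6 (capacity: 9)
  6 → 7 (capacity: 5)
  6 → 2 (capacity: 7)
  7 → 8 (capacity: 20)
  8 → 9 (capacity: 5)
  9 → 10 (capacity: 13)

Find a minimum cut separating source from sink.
Min cut value = 5, edges: (8,9)

Min cut value: 5
Partition: S = [0, 1, 2, 3, 4, 5, 6, 7, 8], T = [9, 10]
Cut edges: (8,9)

By max-flow min-cut theorem, max flow = min cut = 5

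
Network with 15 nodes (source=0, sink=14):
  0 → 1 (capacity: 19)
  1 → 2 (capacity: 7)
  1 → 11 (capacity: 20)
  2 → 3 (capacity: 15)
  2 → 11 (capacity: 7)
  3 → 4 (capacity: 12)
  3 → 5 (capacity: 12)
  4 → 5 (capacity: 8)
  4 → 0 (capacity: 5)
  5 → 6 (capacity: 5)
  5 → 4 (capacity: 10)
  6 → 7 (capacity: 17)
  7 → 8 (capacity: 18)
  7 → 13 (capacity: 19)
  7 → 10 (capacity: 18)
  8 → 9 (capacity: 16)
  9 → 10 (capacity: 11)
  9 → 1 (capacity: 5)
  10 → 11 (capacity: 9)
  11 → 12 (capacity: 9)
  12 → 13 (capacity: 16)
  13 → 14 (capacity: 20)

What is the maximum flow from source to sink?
Maximum flow = 14

Max flow: 14

Flow assignment:
  0 → 1: 16/19
  1 → 2: 7/7
  1 → 11: 9/20
  2 → 3: 7/15
  3 → 4: 2/12
  3 → 5: 5/12
  4 → 0: 2/5
  5 → 6: 5/5
  6 → 7: 5/17
  7 → 13: 5/19
  11 → 12: 9/9
  12 → 13: 9/16
  13 → 14: 14/20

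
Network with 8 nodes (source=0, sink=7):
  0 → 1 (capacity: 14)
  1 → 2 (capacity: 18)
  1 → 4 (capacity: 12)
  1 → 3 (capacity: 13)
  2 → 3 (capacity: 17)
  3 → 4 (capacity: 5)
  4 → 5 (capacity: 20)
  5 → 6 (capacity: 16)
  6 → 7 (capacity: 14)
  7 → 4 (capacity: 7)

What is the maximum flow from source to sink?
Maximum flow = 14

Max flow: 14

Flow assignment:
  0 → 1: 14/14
  1 → 4: 12/12
  1 → 3: 2/13
  3 → 4: 2/5
  4 → 5: 14/20
  5 → 6: 14/16
  6 → 7: 14/14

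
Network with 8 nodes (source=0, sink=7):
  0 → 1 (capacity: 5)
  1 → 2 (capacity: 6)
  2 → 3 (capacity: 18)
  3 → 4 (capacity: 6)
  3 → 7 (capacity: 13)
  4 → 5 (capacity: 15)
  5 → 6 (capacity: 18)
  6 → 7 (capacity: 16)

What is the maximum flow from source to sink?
Maximum flow = 5

Max flow: 5

Flow assignment:
  0 → 1: 5/5
  1 → 2: 5/6
  2 → 3: 5/18
  3 → 7: 5/13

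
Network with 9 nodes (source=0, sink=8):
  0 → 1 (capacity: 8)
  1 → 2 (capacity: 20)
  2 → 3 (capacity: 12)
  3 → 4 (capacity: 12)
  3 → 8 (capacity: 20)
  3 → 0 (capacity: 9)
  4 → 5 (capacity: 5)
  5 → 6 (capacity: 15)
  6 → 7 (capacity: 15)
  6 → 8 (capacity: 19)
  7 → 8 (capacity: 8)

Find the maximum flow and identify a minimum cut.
Max flow = 8, Min cut edges: (0,1)

Maximum flow: 8
Minimum cut: (0,1)
Partition: S = [0], T = [1, 2, 3, 4, 5, 6, 7, 8]

Max-flow min-cut theorem verified: both equal 8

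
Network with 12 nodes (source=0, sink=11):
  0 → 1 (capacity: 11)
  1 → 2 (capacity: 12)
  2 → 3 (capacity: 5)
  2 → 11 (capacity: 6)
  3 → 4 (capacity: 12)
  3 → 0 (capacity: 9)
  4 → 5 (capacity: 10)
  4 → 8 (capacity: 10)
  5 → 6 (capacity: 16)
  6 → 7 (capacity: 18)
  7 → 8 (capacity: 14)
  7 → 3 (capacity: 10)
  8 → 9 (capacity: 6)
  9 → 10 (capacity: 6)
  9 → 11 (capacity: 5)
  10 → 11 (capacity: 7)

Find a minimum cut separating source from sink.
Min cut value = 11, edges: (2,3), (2,11)

Min cut value: 11
Partition: S = [0, 1, 2], T = [3, 4, 5, 6, 7, 8, 9, 10, 11]
Cut edges: (2,3), (2,11)

By max-flow min-cut theorem, max flow = min cut = 11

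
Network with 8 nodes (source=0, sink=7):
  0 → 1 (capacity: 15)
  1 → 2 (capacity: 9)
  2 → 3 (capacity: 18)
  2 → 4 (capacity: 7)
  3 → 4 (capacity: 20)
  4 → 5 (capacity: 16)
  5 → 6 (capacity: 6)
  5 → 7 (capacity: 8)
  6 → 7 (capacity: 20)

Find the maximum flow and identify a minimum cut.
Max flow = 9, Min cut edges: (1,2)

Maximum flow: 9
Minimum cut: (1,2)
Partition: S = [0, 1], T = [2, 3, 4, 5, 6, 7]

Max-flow min-cut theorem verified: both equal 9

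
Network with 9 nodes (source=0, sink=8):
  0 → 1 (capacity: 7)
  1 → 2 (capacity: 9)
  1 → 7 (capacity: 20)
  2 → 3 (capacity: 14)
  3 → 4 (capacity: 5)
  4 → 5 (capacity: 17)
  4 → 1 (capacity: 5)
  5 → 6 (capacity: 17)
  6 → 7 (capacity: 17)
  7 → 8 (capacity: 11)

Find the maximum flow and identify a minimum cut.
Max flow = 7, Min cut edges: (0,1)

Maximum flow: 7
Minimum cut: (0,1)
Partition: S = [0], T = [1, 2, 3, 4, 5, 6, 7, 8]

Max-flow min-cut theorem verified: both equal 7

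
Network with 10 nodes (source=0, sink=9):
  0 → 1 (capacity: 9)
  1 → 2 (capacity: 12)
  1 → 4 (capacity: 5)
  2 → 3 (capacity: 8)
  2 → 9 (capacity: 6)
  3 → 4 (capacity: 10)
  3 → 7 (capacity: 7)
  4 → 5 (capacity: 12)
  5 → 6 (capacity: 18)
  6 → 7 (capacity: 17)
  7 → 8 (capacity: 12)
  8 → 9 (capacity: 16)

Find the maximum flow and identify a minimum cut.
Max flow = 9, Min cut edges: (0,1)

Maximum flow: 9
Minimum cut: (0,1)
Partition: S = [0], T = [1, 2, 3, 4, 5, 6, 7, 8, 9]

Max-flow min-cut theorem verified: both equal 9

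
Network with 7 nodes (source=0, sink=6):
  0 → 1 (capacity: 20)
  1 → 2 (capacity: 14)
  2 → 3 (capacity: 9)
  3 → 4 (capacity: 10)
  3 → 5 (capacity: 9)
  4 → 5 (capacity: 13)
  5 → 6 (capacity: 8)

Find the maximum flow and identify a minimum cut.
Max flow = 8, Min cut edges: (5,6)

Maximum flow: 8
Minimum cut: (5,6)
Partition: S = [0, 1, 2, 3, 4, 5], T = [6]

Max-flow min-cut theorem verified: both equal 8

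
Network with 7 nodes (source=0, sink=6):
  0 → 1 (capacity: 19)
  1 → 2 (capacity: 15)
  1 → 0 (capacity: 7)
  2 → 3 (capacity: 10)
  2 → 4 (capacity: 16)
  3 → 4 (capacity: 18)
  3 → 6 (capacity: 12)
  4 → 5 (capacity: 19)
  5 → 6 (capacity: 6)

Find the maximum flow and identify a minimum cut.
Max flow = 15, Min cut edges: (1,2)

Maximum flow: 15
Minimum cut: (1,2)
Partition: S = [0, 1], T = [2, 3, 4, 5, 6]

Max-flow min-cut theorem verified: both equal 15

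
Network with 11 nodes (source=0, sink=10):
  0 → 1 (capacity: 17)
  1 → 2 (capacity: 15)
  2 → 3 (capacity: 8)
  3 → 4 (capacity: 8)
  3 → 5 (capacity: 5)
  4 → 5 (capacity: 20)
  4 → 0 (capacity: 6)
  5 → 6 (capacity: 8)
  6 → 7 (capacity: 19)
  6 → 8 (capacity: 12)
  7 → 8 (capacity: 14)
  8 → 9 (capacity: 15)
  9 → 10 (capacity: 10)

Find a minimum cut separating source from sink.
Min cut value = 8, edges: (5,6)

Min cut value: 8
Partition: S = [0, 1, 2, 3, 4, 5], T = [6, 7, 8, 9, 10]
Cut edges: (5,6)

By max-flow min-cut theorem, max flow = min cut = 8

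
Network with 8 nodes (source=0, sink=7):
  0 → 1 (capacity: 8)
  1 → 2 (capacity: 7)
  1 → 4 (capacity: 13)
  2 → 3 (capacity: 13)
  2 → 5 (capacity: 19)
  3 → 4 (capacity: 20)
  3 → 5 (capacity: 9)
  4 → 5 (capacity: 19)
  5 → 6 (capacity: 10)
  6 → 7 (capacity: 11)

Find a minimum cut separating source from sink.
Min cut value = 8, edges: (0,1)

Min cut value: 8
Partition: S = [0], T = [1, 2, 3, 4, 5, 6, 7]
Cut edges: (0,1)

By max-flow min-cut theorem, max flow = min cut = 8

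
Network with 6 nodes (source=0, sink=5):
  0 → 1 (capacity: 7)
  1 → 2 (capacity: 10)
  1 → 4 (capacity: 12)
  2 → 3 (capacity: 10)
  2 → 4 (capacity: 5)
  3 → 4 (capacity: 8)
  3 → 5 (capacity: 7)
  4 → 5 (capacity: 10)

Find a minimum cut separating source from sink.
Min cut value = 7, edges: (0,1)

Min cut value: 7
Partition: S = [0], T = [1, 2, 3, 4, 5]
Cut edges: (0,1)

By max-flow min-cut theorem, max flow = min cut = 7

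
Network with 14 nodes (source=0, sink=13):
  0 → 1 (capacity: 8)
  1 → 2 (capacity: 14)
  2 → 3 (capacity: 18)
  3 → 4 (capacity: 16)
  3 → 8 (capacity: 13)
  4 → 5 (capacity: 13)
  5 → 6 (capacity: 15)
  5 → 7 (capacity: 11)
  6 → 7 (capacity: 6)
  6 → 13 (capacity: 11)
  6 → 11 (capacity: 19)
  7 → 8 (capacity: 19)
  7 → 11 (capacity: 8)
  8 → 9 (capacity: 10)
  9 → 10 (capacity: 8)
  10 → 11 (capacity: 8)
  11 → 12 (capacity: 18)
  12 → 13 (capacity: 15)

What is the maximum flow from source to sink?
Maximum flow = 8

Max flow: 8

Flow assignment:
  0 → 1: 8/8
  1 → 2: 8/14
  2 → 3: 8/18
  3 → 4: 8/16
  4 → 5: 8/13
  5 → 6: 8/15
  6 → 13: 8/11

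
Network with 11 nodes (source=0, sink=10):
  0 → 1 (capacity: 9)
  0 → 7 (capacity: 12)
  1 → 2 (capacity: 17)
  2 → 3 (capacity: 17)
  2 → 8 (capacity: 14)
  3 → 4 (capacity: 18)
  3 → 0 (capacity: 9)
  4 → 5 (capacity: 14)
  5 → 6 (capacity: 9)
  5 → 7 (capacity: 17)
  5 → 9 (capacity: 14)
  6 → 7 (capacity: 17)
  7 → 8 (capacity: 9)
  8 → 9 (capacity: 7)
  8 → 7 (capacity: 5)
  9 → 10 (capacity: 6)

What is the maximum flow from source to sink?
Maximum flow = 6

Max flow: 6

Flow assignment:
  0 → 1: 9/9
  1 → 2: 9/17
  2 → 3: 9/17
  3 → 4: 6/18
  3 → 0: 3/9
  4 → 5: 6/14
  5 → 7: 6/17
  7 → 8: 6/9
  8 → 9: 6/7
  9 → 10: 6/6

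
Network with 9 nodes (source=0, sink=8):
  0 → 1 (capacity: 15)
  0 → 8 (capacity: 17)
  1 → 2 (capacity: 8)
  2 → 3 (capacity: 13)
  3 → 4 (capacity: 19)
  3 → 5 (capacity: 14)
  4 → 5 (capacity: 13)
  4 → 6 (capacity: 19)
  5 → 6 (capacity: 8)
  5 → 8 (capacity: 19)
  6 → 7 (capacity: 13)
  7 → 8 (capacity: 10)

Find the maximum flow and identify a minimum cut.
Max flow = 25, Min cut edges: (0,8), (1,2)

Maximum flow: 25
Minimum cut: (0,8), (1,2)
Partition: S = [0, 1], T = [2, 3, 4, 5, 6, 7, 8]

Max-flow min-cut theorem verified: both equal 25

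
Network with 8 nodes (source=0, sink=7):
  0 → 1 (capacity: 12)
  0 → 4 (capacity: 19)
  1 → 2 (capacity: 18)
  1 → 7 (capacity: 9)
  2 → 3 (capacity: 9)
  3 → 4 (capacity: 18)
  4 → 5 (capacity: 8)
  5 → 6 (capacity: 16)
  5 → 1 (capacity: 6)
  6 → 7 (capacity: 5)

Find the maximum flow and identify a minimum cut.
Max flow = 14, Min cut edges: (1,7), (6,7)

Maximum flow: 14
Minimum cut: (1,7), (6,7)
Partition: S = [0, 1, 2, 3, 4, 5, 6], T = [7]

Max-flow min-cut theorem verified: both equal 14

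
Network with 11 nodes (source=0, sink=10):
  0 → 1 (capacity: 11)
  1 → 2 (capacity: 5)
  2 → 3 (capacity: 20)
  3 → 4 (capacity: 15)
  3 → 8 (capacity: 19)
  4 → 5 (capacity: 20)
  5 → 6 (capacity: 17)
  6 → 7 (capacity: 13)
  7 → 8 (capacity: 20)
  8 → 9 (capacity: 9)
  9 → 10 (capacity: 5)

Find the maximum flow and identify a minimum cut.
Max flow = 5, Min cut edges: (9,10)

Maximum flow: 5
Minimum cut: (9,10)
Partition: S = [0, 1, 2, 3, 4, 5, 6, 7, 8, 9], T = [10]

Max-flow min-cut theorem verified: both equal 5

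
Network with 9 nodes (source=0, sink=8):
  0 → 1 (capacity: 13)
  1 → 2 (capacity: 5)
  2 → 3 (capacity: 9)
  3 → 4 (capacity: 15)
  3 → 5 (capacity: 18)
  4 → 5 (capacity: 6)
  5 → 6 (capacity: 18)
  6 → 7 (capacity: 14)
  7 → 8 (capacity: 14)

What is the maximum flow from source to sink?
Maximum flow = 5

Max flow: 5

Flow assignment:
  0 → 1: 5/13
  1 → 2: 5/5
  2 → 3: 5/9
  3 → 5: 5/18
  5 → 6: 5/18
  6 → 7: 5/14
  7 → 8: 5/14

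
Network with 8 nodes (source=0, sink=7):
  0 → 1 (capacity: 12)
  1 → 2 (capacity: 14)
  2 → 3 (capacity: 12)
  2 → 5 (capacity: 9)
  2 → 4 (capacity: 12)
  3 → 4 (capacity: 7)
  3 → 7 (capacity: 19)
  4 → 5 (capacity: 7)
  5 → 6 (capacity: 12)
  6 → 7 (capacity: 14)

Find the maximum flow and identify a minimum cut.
Max flow = 12, Min cut edges: (0,1)

Maximum flow: 12
Minimum cut: (0,1)
Partition: S = [0], T = [1, 2, 3, 4, 5, 6, 7]

Max-flow min-cut theorem verified: both equal 12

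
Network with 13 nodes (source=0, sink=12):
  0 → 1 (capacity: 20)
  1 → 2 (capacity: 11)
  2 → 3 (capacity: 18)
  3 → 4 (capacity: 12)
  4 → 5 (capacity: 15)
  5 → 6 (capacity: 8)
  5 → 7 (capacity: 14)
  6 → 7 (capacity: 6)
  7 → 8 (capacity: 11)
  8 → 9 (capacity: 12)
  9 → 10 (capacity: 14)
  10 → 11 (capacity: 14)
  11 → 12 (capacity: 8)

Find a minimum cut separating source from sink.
Min cut value = 8, edges: (11,12)

Min cut value: 8
Partition: S = [0, 1, 2, 3, 4, 5, 6, 7, 8, 9, 10, 11], T = [12]
Cut edges: (11,12)

By max-flow min-cut theorem, max flow = min cut = 8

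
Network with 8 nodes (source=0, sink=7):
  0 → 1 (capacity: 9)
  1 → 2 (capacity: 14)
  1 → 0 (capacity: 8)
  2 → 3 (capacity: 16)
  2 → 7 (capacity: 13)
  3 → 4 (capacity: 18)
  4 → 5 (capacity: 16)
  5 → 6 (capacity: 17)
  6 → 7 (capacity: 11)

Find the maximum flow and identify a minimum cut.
Max flow = 9, Min cut edges: (0,1)

Maximum flow: 9
Minimum cut: (0,1)
Partition: S = [0], T = [1, 2, 3, 4, 5, 6, 7]

Max-flow min-cut theorem verified: both equal 9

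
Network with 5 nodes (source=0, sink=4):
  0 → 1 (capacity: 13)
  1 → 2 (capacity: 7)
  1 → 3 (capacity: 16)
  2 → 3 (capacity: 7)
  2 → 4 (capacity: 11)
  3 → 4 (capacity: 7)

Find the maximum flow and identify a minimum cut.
Max flow = 13, Min cut edges: (0,1)

Maximum flow: 13
Minimum cut: (0,1)
Partition: S = [0], T = [1, 2, 3, 4]

Max-flow min-cut theorem verified: both equal 13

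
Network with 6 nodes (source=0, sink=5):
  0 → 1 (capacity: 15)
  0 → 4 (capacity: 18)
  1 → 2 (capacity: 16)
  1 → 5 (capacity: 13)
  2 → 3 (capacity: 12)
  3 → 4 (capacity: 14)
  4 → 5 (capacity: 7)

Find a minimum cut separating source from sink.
Min cut value = 20, edges: (1,5), (4,5)

Min cut value: 20
Partition: S = [0, 1, 2, 3, 4], T = [5]
Cut edges: (1,5), (4,5)

By max-flow min-cut theorem, max flow = min cut = 20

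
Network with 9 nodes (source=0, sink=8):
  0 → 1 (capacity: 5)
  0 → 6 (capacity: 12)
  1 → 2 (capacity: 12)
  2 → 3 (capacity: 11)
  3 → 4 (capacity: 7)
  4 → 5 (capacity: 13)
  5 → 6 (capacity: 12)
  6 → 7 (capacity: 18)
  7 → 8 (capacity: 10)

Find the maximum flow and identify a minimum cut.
Max flow = 10, Min cut edges: (7,8)

Maximum flow: 10
Minimum cut: (7,8)
Partition: S = [0, 1, 2, 3, 4, 5, 6, 7], T = [8]

Max-flow min-cut theorem verified: both equal 10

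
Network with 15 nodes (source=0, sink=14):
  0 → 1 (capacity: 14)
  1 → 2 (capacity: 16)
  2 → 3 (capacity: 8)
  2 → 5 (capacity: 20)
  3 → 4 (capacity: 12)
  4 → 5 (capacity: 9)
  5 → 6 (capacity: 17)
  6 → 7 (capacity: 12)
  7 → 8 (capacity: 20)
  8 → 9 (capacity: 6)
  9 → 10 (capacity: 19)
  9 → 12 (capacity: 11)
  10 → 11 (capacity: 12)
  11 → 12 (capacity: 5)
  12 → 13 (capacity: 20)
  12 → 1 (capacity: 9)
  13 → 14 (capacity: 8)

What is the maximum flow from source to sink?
Maximum flow = 6

Max flow: 6

Flow assignment:
  0 → 1: 6/14
  1 → 2: 6/16
  2 → 5: 6/20
  5 → 6: 6/17
  6 → 7: 6/12
  7 → 8: 6/20
  8 → 9: 6/6
  9 → 12: 6/11
  12 → 13: 6/20
  13 → 14: 6/8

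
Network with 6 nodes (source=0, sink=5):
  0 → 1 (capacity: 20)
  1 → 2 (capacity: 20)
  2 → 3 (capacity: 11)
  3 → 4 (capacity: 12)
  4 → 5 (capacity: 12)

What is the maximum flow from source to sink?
Maximum flow = 11

Max flow: 11

Flow assignment:
  0 → 1: 11/20
  1 → 2: 11/20
  2 → 3: 11/11
  3 → 4: 11/12
  4 → 5: 11/12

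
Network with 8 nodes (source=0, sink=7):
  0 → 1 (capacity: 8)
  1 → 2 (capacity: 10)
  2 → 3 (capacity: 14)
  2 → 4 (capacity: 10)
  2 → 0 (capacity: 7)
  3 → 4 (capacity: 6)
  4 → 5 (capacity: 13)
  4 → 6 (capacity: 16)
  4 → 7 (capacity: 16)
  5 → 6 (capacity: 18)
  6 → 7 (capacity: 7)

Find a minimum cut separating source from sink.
Min cut value = 8, edges: (0,1)

Min cut value: 8
Partition: S = [0], T = [1, 2, 3, 4, 5, 6, 7]
Cut edges: (0,1)

By max-flow min-cut theorem, max flow = min cut = 8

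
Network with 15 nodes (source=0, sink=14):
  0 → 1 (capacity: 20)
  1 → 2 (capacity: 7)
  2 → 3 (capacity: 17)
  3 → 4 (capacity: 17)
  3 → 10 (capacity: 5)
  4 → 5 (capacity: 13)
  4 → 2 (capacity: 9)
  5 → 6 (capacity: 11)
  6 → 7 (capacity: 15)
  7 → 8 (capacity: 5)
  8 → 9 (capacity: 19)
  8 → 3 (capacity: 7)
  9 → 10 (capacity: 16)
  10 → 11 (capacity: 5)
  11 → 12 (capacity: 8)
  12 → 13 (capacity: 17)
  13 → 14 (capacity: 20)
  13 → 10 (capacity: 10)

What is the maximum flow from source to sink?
Maximum flow = 5

Max flow: 5

Flow assignment:
  0 → 1: 5/20
  1 → 2: 5/7
  2 → 3: 5/17
  3 → 4: 2/17
  3 → 10: 3/5
  4 → 5: 2/13
  5 → 6: 2/11
  6 → 7: 2/15
  7 → 8: 2/5
  8 → 9: 2/19
  9 → 10: 2/16
  10 → 11: 5/5
  11 → 12: 5/8
  12 → 13: 5/17
  13 → 14: 5/20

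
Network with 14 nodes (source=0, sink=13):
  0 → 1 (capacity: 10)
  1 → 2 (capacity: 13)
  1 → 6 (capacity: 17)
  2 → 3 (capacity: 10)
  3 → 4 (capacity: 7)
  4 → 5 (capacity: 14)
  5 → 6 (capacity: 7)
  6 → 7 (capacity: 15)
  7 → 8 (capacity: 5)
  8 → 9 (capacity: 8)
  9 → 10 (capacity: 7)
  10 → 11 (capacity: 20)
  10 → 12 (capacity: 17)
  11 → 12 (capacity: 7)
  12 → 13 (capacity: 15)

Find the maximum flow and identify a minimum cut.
Max flow = 5, Min cut edges: (7,8)

Maximum flow: 5
Minimum cut: (7,8)
Partition: S = [0, 1, 2, 3, 4, 5, 6, 7], T = [8, 9, 10, 11, 12, 13]

Max-flow min-cut theorem verified: both equal 5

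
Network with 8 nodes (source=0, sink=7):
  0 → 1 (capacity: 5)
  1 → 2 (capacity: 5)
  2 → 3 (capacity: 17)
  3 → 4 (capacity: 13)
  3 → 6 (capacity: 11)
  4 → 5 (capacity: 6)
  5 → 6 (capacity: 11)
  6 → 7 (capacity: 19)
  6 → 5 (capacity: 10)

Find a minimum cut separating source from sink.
Min cut value = 5, edges: (1,2)

Min cut value: 5
Partition: S = [0, 1], T = [2, 3, 4, 5, 6, 7]
Cut edges: (1,2)

By max-flow min-cut theorem, max flow = min cut = 5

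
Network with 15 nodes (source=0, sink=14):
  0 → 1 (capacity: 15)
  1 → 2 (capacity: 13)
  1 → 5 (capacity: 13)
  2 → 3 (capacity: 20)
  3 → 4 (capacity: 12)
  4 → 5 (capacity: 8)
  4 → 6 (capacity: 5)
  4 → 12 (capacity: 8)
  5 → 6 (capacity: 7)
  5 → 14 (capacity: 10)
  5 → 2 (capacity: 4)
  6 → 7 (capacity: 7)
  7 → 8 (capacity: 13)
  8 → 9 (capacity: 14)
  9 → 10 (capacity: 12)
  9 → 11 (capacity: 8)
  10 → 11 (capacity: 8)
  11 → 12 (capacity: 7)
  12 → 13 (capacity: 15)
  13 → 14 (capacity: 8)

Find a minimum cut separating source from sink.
Min cut value = 15, edges: (0,1)

Min cut value: 15
Partition: S = [0], T = [1, 2, 3, 4, 5, 6, 7, 8, 9, 10, 11, 12, 13, 14]
Cut edges: (0,1)

By max-flow min-cut theorem, max flow = min cut = 15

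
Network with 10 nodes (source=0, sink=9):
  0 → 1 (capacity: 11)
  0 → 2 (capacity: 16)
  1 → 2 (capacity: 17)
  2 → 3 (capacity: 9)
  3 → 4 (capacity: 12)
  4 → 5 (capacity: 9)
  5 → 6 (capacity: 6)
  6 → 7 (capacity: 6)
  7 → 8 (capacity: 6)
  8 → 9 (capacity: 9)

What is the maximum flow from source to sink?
Maximum flow = 6

Max flow: 6

Flow assignment:
  0 → 1: 6/11
  1 → 2: 6/17
  2 → 3: 6/9
  3 → 4: 6/12
  4 → 5: 6/9
  5 → 6: 6/6
  6 → 7: 6/6
  7 → 8: 6/6
  8 → 9: 6/9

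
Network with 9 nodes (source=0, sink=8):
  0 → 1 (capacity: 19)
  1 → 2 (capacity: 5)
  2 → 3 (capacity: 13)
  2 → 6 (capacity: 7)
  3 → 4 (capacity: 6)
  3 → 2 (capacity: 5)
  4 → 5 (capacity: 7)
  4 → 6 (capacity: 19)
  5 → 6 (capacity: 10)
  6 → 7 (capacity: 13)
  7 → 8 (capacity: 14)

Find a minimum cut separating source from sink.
Min cut value = 5, edges: (1,2)

Min cut value: 5
Partition: S = [0, 1], T = [2, 3, 4, 5, 6, 7, 8]
Cut edges: (1,2)

By max-flow min-cut theorem, max flow = min cut = 5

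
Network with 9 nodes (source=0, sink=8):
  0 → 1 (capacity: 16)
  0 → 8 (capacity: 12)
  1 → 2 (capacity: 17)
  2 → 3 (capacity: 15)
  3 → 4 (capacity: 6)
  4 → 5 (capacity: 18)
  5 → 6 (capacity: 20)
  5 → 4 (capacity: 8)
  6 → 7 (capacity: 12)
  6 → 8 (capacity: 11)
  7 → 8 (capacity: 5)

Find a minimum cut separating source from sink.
Min cut value = 18, edges: (0,8), (3,4)

Min cut value: 18
Partition: S = [0, 1, 2, 3], T = [4, 5, 6, 7, 8]
Cut edges: (0,8), (3,4)

By max-flow min-cut theorem, max flow = min cut = 18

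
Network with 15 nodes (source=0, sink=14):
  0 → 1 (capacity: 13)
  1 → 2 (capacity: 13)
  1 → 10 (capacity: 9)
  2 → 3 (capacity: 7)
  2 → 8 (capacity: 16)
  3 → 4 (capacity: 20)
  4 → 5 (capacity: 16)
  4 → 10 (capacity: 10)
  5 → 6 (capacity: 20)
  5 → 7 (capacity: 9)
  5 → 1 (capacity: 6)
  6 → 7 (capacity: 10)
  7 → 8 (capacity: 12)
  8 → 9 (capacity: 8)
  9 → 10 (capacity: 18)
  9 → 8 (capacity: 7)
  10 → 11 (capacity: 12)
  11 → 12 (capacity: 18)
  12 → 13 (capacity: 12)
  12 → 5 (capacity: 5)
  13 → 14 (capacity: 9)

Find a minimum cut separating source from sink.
Min cut value = 9, edges: (13,14)

Min cut value: 9
Partition: S = [0, 1, 2, 3, 4, 5, 6, 7, 8, 9, 10, 11, 12, 13], T = [14]
Cut edges: (13,14)

By max-flow min-cut theorem, max flow = min cut = 9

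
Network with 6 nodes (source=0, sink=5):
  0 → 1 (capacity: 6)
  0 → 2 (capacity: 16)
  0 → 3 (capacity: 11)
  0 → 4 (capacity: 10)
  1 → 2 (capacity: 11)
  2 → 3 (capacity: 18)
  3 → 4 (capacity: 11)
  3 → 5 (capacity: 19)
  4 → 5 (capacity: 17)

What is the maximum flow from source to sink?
Maximum flow = 36

Max flow: 36

Flow assignment:
  0 → 1: 2/6
  0 → 2: 16/16
  0 → 3: 8/11
  0 → 4: 10/10
  1 → 2: 2/11
  2 → 3: 18/18
  3 → 4: 7/11
  3 → 5: 19/19
  4 → 5: 17/17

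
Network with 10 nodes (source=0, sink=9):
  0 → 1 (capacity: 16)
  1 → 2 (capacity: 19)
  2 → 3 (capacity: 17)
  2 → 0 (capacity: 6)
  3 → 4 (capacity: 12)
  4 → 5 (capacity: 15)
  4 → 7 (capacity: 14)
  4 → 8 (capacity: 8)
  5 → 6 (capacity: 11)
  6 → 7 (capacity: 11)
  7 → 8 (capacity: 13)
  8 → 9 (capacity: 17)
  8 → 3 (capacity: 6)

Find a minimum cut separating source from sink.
Min cut value = 12, edges: (3,4)

Min cut value: 12
Partition: S = [0, 1, 2, 3], T = [4, 5, 6, 7, 8, 9]
Cut edges: (3,4)

By max-flow min-cut theorem, max flow = min cut = 12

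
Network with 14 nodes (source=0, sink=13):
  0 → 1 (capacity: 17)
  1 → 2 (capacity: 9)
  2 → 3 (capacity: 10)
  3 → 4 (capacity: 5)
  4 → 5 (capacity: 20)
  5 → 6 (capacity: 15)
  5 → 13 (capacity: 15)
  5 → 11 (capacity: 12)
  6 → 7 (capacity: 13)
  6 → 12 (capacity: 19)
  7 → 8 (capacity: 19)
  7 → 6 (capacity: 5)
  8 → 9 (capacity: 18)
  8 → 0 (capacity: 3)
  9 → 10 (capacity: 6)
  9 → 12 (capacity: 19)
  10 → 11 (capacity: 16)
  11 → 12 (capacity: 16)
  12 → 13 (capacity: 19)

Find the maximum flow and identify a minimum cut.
Max flow = 5, Min cut edges: (3,4)

Maximum flow: 5
Minimum cut: (3,4)
Partition: S = [0, 1, 2, 3], T = [4, 5, 6, 7, 8, 9, 10, 11, 12, 13]

Max-flow min-cut theorem verified: both equal 5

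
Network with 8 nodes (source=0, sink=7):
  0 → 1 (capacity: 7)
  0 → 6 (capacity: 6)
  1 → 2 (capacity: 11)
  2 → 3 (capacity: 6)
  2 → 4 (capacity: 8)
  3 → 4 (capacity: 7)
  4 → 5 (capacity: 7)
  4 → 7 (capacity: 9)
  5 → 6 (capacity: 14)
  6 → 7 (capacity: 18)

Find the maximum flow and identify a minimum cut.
Max flow = 13, Min cut edges: (0,1), (0,6)

Maximum flow: 13
Minimum cut: (0,1), (0,6)
Partition: S = [0], T = [1, 2, 3, 4, 5, 6, 7]

Max-flow min-cut theorem verified: both equal 13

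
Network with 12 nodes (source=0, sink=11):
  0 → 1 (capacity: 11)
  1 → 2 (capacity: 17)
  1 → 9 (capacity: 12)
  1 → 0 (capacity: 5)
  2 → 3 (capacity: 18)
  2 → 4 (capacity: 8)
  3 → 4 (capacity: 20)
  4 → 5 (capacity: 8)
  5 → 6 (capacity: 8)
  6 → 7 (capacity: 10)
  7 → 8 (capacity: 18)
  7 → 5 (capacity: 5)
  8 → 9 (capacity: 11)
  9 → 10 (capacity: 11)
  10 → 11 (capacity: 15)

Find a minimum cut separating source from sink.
Min cut value = 11, edges: (9,10)

Min cut value: 11
Partition: S = [0, 1, 2, 3, 4, 5, 6, 7, 8, 9], T = [10, 11]
Cut edges: (9,10)

By max-flow min-cut theorem, max flow = min cut = 11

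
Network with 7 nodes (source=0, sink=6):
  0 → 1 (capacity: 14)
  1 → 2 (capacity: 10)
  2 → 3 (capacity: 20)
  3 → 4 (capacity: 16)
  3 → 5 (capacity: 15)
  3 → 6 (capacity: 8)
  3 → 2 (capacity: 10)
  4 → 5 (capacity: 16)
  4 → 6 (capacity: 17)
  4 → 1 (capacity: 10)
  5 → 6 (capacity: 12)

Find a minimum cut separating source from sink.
Min cut value = 10, edges: (1,2)

Min cut value: 10
Partition: S = [0, 1], T = [2, 3, 4, 5, 6]
Cut edges: (1,2)

By max-flow min-cut theorem, max flow = min cut = 10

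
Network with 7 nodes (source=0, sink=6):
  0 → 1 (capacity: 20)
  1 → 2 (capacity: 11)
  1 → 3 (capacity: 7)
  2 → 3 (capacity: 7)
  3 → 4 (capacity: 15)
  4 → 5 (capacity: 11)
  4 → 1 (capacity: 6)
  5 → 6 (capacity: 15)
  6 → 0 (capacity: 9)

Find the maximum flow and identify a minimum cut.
Max flow = 11, Min cut edges: (4,5)

Maximum flow: 11
Minimum cut: (4,5)
Partition: S = [0, 1, 2, 3, 4], T = [5, 6]

Max-flow min-cut theorem verified: both equal 11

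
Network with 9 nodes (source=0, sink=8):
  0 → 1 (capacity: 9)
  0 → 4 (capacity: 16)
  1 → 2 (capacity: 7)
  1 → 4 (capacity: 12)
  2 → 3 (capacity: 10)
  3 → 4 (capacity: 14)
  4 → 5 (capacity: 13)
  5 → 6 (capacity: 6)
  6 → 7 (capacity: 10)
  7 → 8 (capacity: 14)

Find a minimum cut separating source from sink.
Min cut value = 6, edges: (5,6)

Min cut value: 6
Partition: S = [0, 1, 2, 3, 4, 5], T = [6, 7, 8]
Cut edges: (5,6)

By max-flow min-cut theorem, max flow = min cut = 6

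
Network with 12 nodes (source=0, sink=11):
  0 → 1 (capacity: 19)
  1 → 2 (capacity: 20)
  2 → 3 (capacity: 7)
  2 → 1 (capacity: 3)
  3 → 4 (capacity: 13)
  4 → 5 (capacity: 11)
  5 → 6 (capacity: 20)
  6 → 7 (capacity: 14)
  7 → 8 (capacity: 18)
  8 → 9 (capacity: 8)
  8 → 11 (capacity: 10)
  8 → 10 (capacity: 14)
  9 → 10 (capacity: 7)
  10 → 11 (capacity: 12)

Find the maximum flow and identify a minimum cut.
Max flow = 7, Min cut edges: (2,3)

Maximum flow: 7
Minimum cut: (2,3)
Partition: S = [0, 1, 2], T = [3, 4, 5, 6, 7, 8, 9, 10, 11]

Max-flow min-cut theorem verified: both equal 7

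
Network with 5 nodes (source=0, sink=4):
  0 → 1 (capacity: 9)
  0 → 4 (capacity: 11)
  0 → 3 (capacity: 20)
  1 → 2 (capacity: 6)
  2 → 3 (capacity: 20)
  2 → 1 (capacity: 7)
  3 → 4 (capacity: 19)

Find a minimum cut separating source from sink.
Min cut value = 30, edges: (0,4), (3,4)

Min cut value: 30
Partition: S = [0, 1, 2, 3], T = [4]
Cut edges: (0,4), (3,4)

By max-flow min-cut theorem, max flow = min cut = 30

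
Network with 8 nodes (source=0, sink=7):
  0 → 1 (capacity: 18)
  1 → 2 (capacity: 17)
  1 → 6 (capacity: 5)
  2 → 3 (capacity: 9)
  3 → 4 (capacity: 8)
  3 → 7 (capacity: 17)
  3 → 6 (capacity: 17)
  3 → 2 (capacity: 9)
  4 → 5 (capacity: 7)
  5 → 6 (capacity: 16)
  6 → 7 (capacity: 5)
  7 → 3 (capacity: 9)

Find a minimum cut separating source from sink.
Min cut value = 14, edges: (2,3), (6,7)

Min cut value: 14
Partition: S = [0, 1, 2, 4, 5, 6], T = [3, 7]
Cut edges: (2,3), (6,7)

By max-flow min-cut theorem, max flow = min cut = 14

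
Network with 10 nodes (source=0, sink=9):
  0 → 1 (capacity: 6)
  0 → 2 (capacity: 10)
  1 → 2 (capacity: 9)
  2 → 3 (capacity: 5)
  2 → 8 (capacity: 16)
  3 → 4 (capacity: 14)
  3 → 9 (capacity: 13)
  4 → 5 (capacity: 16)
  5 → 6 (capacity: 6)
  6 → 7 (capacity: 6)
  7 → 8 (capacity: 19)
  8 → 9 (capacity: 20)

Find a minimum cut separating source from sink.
Min cut value = 16, edges: (0,1), (0,2)

Min cut value: 16
Partition: S = [0], T = [1, 2, 3, 4, 5, 6, 7, 8, 9]
Cut edges: (0,1), (0,2)

By max-flow min-cut theorem, max flow = min cut = 16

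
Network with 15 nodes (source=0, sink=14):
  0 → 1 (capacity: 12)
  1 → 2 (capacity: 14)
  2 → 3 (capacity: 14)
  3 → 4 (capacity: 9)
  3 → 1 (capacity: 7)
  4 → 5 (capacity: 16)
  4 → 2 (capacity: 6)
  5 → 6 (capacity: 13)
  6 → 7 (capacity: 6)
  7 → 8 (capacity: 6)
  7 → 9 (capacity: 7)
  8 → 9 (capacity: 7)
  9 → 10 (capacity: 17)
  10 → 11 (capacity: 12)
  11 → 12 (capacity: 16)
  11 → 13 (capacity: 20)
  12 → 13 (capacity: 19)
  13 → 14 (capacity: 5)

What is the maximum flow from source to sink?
Maximum flow = 5

Max flow: 5

Flow assignment:
  0 → 1: 5/12
  1 → 2: 5/14
  2 → 3: 9/14
  3 → 4: 9/9
  4 → 5: 5/16
  4 → 2: 4/6
  5 → 6: 5/13
  6 → 7: 5/6
  7 → 9: 5/7
  9 → 10: 5/17
  10 → 11: 5/12
  11 → 13: 5/20
  13 → 14: 5/5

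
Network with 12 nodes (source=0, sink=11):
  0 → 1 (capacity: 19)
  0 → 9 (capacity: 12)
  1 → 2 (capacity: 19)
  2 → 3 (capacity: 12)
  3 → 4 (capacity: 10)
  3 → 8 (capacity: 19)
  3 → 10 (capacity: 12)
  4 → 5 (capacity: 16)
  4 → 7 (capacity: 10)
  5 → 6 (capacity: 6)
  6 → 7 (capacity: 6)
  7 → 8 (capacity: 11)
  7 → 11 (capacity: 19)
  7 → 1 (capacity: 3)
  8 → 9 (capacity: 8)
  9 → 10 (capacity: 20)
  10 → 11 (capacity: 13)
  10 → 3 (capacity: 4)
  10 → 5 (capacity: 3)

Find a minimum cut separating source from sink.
Min cut value = 24, edges: (0,9), (2,3)

Min cut value: 24
Partition: S = [0, 1, 2], T = [3, 4, 5, 6, 7, 8, 9, 10, 11]
Cut edges: (0,9), (2,3)

By max-flow min-cut theorem, max flow = min cut = 24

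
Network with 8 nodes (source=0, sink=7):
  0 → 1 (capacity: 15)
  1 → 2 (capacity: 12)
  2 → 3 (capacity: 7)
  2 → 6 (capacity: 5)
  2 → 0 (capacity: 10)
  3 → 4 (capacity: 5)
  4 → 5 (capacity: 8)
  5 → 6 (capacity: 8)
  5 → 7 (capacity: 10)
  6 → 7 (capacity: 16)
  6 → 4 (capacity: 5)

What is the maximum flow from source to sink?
Maximum flow = 10

Max flow: 10

Flow assignment:
  0 → 1: 12/15
  1 → 2: 12/12
  2 → 3: 5/7
  2 → 6: 5/5
  2 → 0: 2/10
  3 → 4: 5/5
  4 → 5: 5/8
  5 → 7: 5/10
  6 → 7: 5/16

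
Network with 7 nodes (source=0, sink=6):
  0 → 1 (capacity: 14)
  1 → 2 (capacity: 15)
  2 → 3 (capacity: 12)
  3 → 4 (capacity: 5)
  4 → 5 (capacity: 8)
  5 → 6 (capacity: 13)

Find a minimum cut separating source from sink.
Min cut value = 5, edges: (3,4)

Min cut value: 5
Partition: S = [0, 1, 2, 3], T = [4, 5, 6]
Cut edges: (3,4)

By max-flow min-cut theorem, max flow = min cut = 5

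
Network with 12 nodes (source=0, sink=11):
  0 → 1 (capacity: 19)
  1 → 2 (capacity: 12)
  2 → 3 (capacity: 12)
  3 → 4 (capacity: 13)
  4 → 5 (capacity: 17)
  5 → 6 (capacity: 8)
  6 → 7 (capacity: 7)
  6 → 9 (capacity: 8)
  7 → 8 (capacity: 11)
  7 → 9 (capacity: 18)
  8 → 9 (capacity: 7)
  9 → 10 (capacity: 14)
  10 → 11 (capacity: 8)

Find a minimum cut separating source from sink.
Min cut value = 8, edges: (10,11)

Min cut value: 8
Partition: S = [0, 1, 2, 3, 4, 5, 6, 7, 8, 9, 10], T = [11]
Cut edges: (10,11)

By max-flow min-cut theorem, max flow = min cut = 8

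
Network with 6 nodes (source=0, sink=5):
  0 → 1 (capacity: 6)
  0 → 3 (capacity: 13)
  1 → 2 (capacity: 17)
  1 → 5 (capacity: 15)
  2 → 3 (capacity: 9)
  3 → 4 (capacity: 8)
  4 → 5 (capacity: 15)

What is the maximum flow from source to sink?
Maximum flow = 14

Max flow: 14

Flow assignment:
  0 → 1: 6/6
  0 → 3: 8/13
  1 → 5: 6/15
  3 → 4: 8/8
  4 → 5: 8/15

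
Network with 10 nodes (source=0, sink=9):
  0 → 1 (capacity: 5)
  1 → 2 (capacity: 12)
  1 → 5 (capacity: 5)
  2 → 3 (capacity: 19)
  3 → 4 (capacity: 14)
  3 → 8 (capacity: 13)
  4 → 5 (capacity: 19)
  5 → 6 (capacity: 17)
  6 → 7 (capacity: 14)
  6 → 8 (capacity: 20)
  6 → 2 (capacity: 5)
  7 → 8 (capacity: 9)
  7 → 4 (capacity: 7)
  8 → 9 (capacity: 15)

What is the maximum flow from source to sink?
Maximum flow = 5

Max flow: 5

Flow assignment:
  0 → 1: 5/5
  1 → 2: 5/12
  2 → 3: 5/19
  3 → 8: 5/13
  8 → 9: 5/15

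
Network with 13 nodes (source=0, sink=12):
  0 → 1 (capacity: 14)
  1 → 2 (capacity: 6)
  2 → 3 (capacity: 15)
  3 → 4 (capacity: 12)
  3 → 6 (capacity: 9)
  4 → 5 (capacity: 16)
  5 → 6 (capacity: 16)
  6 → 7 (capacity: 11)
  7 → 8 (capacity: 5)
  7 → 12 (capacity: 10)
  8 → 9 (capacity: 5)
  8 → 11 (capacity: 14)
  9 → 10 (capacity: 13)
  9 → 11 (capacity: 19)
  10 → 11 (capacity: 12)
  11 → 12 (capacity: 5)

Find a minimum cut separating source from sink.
Min cut value = 6, edges: (1,2)

Min cut value: 6
Partition: S = [0, 1], T = [2, 3, 4, 5, 6, 7, 8, 9, 10, 11, 12]
Cut edges: (1,2)

By max-flow min-cut theorem, max flow = min cut = 6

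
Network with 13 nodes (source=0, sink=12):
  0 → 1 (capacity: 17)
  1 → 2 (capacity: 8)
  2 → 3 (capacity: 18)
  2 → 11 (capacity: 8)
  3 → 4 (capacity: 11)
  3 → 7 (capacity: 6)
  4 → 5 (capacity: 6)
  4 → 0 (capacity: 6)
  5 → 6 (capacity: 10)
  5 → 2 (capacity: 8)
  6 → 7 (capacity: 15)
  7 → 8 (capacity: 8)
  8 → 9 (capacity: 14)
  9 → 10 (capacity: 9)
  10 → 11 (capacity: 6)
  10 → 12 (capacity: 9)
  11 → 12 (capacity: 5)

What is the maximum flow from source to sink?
Maximum flow = 8

Max flow: 8

Flow assignment:
  0 → 1: 8/17
  1 → 2: 8/8
  2 → 3: 3/18
  2 → 11: 5/8
  3 → 7: 3/6
  7 → 8: 3/8
  8 → 9: 3/14
  9 → 10: 3/9
  10 → 12: 3/9
  11 → 12: 5/5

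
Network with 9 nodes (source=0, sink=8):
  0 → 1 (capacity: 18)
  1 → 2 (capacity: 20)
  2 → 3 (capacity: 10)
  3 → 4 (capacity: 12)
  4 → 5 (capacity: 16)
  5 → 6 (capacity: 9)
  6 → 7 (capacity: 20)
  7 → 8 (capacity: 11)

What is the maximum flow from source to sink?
Maximum flow = 9

Max flow: 9

Flow assignment:
  0 → 1: 9/18
  1 → 2: 9/20
  2 → 3: 9/10
  3 → 4: 9/12
  4 → 5: 9/16
  5 → 6: 9/9
  6 → 7: 9/20
  7 → 8: 9/11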